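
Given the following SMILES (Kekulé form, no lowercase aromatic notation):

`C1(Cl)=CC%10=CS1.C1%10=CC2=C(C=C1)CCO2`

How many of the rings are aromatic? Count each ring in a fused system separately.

2

The SMILES encodes a five-membered ring of four carbons and one sulfur, with two C=C double bonds; a six-membered carbon ring with three alternating C=C double bonds, fused to a five-membered ring containing one oxygen and two sp³ carbons.
The 5-membered ring with one sulfur is fully conjugated (every ring atom contributes a p orbital); 2 ring double bonds (4 π electrons) plus a heteroatom lone pair (2) give 6 π electrons. That satisfies 4n+2 with n=1, so it is aromatic (thiophene).
The 6-membered ring is fully conjugated (every ring atom contributes a p orbital); 3 ring double bonds give 6 π electrons. Since 6 = 4n+2 (n=1), it is aromatic (benzene ring).
The 5-membered ring with one oxygen has two sp³ carbons, so it is not fully conjugated — not aromatic (oxolane ring).
2 of the 3 rings are aromatic. Total: 2.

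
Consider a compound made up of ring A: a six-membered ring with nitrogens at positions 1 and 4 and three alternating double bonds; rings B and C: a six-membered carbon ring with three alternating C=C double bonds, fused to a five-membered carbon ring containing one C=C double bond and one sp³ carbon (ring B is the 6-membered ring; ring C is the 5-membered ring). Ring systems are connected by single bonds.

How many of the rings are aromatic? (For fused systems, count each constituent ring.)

Ring A has a continuous p-orbital overlap around the ring; 3 ring double bonds give 6 π electrons. 6 = 4(1)+2, so ring A is aromatic (pyrazine).
Ring B has a continuous p-orbital overlap around the ring; 3 ring double bonds give 6 π electrons. That satisfies 4n+2 with n=1, so ring B is aromatic (benzene ring).
Ring C has one sp³ carbon, so it is not fully conjugated — not aromatic (cyclopentene ring).
Aromatic: A, B. Total: 2.

2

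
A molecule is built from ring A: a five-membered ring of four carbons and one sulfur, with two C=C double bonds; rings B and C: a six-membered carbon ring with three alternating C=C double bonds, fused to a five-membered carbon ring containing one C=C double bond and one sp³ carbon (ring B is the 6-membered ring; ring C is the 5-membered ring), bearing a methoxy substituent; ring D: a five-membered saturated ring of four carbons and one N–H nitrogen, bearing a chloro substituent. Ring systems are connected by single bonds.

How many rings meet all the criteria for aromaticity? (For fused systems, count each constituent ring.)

Ring A is planar and fully conjugated; 2 ring double bonds (4 π electrons) plus a heteroatom lone pair (2) give 6 π electrons. Since 6 = 4n+2 (n=1), ring A is aromatic (thiophene).
Ring B has a continuous p-orbital overlap around the ring; 3 ring double bonds give 6 π electrons. That satisfies 4n+2 with n=1, so ring B is aromatic (benzene ring).
Ring C has one sp³ carbon, so it is not fully conjugated — not aromatic (cyclopentene ring).
Ring D has only sp³ atoms, so it is not fully conjugated — not aromatic (pyrrolidine).
Aromatic: A, B. Total: 2.

2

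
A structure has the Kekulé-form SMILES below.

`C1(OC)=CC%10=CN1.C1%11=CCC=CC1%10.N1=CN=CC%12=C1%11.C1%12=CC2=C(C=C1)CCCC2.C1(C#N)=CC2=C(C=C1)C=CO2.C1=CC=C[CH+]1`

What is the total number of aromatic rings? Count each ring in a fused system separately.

5

The SMILES encodes a five-membered ring of four carbons and one nitrogen bearing a hydrogen, with two C=C double bonds; a six-membered carbon ring with two isolated C=C double bonds and two sp³ carbons; a six-membered ring with nitrogens at positions 1 and 3 and three alternating double bonds; a six-membered carbon ring with three alternating C=C double bonds, fused to a saturated six-membered carbon ring; a six-membered carbon ring with three alternating C=C double bonds, fused to a five-membered ring containing one oxygen and two C=C double bonds; a five-membered all-carbon ring bearing a positive charge on one carbon, with two C=C double bonds.
The 5-membered ring with one N–H has a continuous p-orbital overlap around the ring; 2 ring double bonds (4 π electrons) plus a heteroatom lone pair (2) give 6 π electrons. 6 = 4(1)+2, so it is aromatic (pyrrole).
The 6-membered ring has two sp³ carbons, so it is not fully conjugated — not aromatic (1,4-cyclohexadiene).
The 6-membered ring with two nitrogens (1,3) has a continuous p-orbital overlap around the ring; 3 ring double bonds give 6 π electrons. Since 6 = 4n+2 (n=1), it is aromatic (pyrimidine).
The second 6-membered ring is fully conjugated (every ring atom contributes a p orbital); 3 ring double bonds give 6 π electrons. 6 = 4(1)+2, so it is aromatic (benzene ring).
The third 6-membered ring has four sp³ carbons, so it is not fully conjugated — not aromatic (cyclohexane ring).
The fused 6/5-membered bicyclic (with one oxygen) is a single π system with 9 sp² atoms and 10 π electrons from ring double bonds plus a heteroatom lone pair. 10 = 4(2)+2, so the system is aromatic and both rings count as aromatic (benzofuran).
The 5-membered ring has only sp² ring atoms; a planar conformation would have a fully conjugated π system of 4 electrons. But 4 = 4(1), which is 4n not 4n+2, so it is not aromatic (cyclopentadienyl cation).
5 of the 8 rings are aromatic. Total: 5.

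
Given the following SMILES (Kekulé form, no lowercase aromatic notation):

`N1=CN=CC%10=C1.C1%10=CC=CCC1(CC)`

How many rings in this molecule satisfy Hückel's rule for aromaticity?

1

The SMILES encodes a six-membered ring with nitrogens at positions 1 and 3 and three alternating double bonds; a six-membered carbon ring with two conjugated C=C double bonds and two sp³ carbons.
The 6-membered ring with two nitrogens (1,3) has a continuous p-orbital overlap around the ring; 3 ring double bonds give 6 π electrons. Since 6 = 4n+2 (n=1), it is aromatic (pyrimidine).
The 6-membered ring has two sp³ carbons, so it is not fully conjugated — not aromatic (1,3-cyclohexadiene).
1 of the 2 rings is aromatic. Total: 1.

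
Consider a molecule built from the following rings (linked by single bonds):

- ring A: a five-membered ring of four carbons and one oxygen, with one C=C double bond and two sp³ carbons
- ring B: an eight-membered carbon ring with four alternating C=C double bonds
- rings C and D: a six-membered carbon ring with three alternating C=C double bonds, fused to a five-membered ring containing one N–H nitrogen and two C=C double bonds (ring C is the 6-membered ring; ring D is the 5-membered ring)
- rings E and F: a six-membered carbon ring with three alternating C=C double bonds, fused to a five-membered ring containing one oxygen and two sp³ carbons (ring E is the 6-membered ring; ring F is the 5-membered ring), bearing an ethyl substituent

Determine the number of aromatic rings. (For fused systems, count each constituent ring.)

3

Ring A has two sp³ carbons, so it is not fully conjugated — not aromatic (2,3-dihydrofuran).
Ring B has only sp² ring atoms; a planar conformation would have a fully conjugated π system of 8 electrons. But 8 = 4(2), which is 4n not 4n+2, so ring B is not aromatic (cyclooctatetraene) — cyclooctatetraene distorts into a non-planar tub to avoid antiaromaticity.
Rings C and D form a fused bicyclic system (with one N–H) with 9 sp² atoms and 10 π electrons from ring double bonds plus a heteroatom lone pair. 10 = 4(2)+2, so the system is aromatic and both rings count as aromatic (indole).
Ring E is fully conjugated (every ring atom contributes a p orbital); 3 ring double bonds give 6 π electrons. 6 = 4(1)+2, so ring E is aromatic (benzene ring).
Ring F has two sp³ carbons, so it is not fully conjugated — not aromatic (oxolane ring).
Aromatic: C, D, E. Total: 3.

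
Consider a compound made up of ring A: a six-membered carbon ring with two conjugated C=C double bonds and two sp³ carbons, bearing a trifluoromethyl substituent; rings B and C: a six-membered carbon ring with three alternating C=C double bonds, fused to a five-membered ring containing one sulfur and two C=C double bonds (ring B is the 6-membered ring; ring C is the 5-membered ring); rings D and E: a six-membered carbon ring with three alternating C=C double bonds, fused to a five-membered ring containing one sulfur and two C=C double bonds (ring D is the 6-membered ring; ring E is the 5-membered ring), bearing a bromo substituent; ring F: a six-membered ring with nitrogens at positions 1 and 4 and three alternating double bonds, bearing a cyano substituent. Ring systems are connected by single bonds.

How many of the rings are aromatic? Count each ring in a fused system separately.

5

Ring A has two sp³ carbons, so it is not fully conjugated — not aromatic (1,3-cyclohexadiene).
Rings B and C form a fused bicyclic system (with one sulfur) with 9 sp² atoms and 10 π electrons from ring double bonds plus a heteroatom lone pair. 10 = 4(2)+2, so the system is aromatic and both rings count as aromatic (benzothiophene).
Rings D and E form a fused bicyclic system (with one sulfur) with 9 sp² atoms and 10 π electrons from ring double bonds plus a heteroatom lone pair. 10 = 4(2)+2, so the system is aromatic and both rings count as aromatic (benzothiophene).
Ring F has a continuous p-orbital overlap around the ring; 3 ring double bonds give 6 π electrons. Since 6 = 4n+2 (n=1), ring F is aromatic (pyrazine).
Aromatic: B, C, D, E, F. Total: 5.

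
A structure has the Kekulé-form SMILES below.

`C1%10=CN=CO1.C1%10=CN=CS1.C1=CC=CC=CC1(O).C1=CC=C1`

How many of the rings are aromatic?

The SMILES encodes a five-membered ring with an oxygen at position 1 and a nitrogen at position 3 (in a C=N bond), with two double bonds; a five-membered ring with a sulfur at position 1 and a nitrogen at position 3 (in a C=N bond), with two double bonds; a seven-membered carbon ring with three C=C double bonds and one sp³ carbon; a four-membered carbon ring with two alternating C=C double bonds.
The 5-membered ring with one oxygen and one =N– is fully conjugated (every ring atom contributes a p orbital); 2 ring double bonds (4 π electrons) plus a heteroatom lone pair (2) give 6 π electrons. That satisfies 4n+2 with n=1, so it is aromatic (oxazole).
The 5-membered ring with one sulfur and one =N– is fully conjugated (every ring atom contributes a p orbital); 2 ring double bonds (4 π electrons) plus a heteroatom lone pair (2) give 6 π electrons. That satisfies 4n+2 with n=1, so it is aromatic (thiazole).
The 7-membered ring has one sp³ carbon, so it is not fully conjugated — not aromatic (cycloheptatriene).
The 4-membered ring has only sp² ring atoms; a planar conformation would have a fully conjugated π system of 4 electrons. But 4 = 4(1), which is 4n not 4n+2, so it is not aromatic (cyclobutadiene) — cyclobutadiene is antiaromatic and distorts to a rectangle.
2 of the 4 rings are aromatic. Total: 2.

2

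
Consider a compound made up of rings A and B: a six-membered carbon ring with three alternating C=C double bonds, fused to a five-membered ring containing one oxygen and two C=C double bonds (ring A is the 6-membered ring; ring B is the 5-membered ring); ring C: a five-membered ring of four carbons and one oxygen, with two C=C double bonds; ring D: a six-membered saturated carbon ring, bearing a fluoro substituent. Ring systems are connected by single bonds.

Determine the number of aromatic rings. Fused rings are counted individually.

Rings A and B form a fused bicyclic system (with one oxygen) with 9 sp² atoms and 10 π electrons from ring double bonds plus a heteroatom lone pair. 10 = 4(2)+2, so the system is aromatic and both rings count as aromatic (benzofuran).
Ring C is planar and fully conjugated; 2 ring double bonds (4 π electrons) plus a heteroatom lone pair (2) give 6 π electrons. That satisfies 4n+2 with n=1, so ring C is aromatic (furan).
Ring D has only sp³ atoms, so it is not fully conjugated — not aromatic (cyclohexane).
Aromatic: A, B, C. Total: 3.

3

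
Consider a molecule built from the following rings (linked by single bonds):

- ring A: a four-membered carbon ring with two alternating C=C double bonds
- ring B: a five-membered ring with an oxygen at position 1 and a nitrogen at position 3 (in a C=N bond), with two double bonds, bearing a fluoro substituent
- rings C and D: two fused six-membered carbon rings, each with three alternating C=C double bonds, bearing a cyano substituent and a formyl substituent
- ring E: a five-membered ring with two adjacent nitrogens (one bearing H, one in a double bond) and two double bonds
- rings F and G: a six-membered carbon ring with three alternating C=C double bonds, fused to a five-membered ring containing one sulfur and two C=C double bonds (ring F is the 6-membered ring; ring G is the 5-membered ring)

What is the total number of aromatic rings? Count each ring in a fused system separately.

6

Ring A has only sp² ring atoms; a planar conformation would have a fully conjugated π system of 4 electrons. But 4 = 4(1), which is 4n not 4n+2, so ring A is not aromatic (cyclobutadiene) — cyclobutadiene is antiaromatic and distorts to a rectangle.
Ring B has a continuous p-orbital overlap around the ring; 2 ring double bonds (4 π electrons) plus a heteroatom lone pair (2) give 6 π electrons. Since 6 = 4n+2 (n=1), ring B is aromatic (oxazole).
Rings C and D form a fused bicyclic system with 10 sp² atoms and 10 π electrons from ring double bonds. 10 = 4(2)+2, so the system is aromatic and both rings count as aromatic (naphthalene).
Ring E is planar and fully conjugated; 2 ring double bonds (4 π electrons) plus a heteroatom lone pair (2) give 6 π electrons. 6 = 4(1)+2, so ring E is aromatic (pyrazole).
Rings F and G form a fused bicyclic system (with one sulfur) with 9 sp² atoms and 10 π electrons from ring double bonds plus a heteroatom lone pair. 10 = 4(2)+2, so the system is aromatic and both rings count as aromatic (benzothiophene).
Aromatic: B, C, D, E, F, G. Total: 6.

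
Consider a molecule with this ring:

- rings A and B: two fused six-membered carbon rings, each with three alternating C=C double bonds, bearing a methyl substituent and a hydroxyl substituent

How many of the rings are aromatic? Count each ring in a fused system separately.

2

Rings A and B form a fused bicyclic system with 10 sp² atoms and 10 π electrons from ring double bonds. 10 = 4(2)+2, so the system is aromatic and both rings count as aromatic (naphthalene).
Aromatic: A, B. Total: 2.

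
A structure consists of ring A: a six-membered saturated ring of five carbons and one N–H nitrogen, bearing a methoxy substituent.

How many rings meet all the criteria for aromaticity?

0

Ring A has only sp³ atoms, so it is not fully conjugated — not aromatic (piperidine).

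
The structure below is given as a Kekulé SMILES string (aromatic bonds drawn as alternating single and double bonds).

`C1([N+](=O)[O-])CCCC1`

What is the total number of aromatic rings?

The SMILES encodes a five-membered saturated carbon ring.
The 5-membered ring has only sp³ atoms, so it is not fully conjugated — not aromatic (cyclopentane).

0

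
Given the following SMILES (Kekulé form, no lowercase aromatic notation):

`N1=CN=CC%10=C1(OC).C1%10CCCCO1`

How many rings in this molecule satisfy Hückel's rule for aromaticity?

The SMILES encodes a six-membered ring with nitrogens at positions 1 and 3 and three alternating double bonds; a six-membered saturated ring of five carbons and one oxygen.
The 6-membered ring with two nitrogens (1,3) has a continuous p-orbital overlap around the ring; 3 ring double bonds give 6 π electrons. 6 = 4(1)+2, so it is aromatic (pyrimidine).
The 6-membered ring with one oxygen has only sp³ atoms, so it is not fully conjugated — not aromatic (tetrahydropyran).
1 of the 2 rings is aromatic. Total: 1.

1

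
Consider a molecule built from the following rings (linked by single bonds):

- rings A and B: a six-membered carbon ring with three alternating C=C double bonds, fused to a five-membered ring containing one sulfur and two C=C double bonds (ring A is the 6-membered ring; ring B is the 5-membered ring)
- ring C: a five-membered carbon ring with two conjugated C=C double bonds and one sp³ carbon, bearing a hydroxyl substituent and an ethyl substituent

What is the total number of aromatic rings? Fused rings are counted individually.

Rings A and B form a fused bicyclic system (with one sulfur) with 9 sp² atoms and 10 π electrons from ring double bonds plus a heteroatom lone pair. 10 = 4(2)+2, so the system is aromatic and both rings count as aromatic (benzothiophene).
Ring C has one sp³ carbon, so it is not fully conjugated — not aromatic (cyclopentadiene).
Aromatic: A, B. Total: 2.

2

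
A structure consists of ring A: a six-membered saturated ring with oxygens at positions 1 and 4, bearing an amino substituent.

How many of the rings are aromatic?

Ring A has only sp³ atoms, so it is not fully conjugated — not aromatic (1,4-dioxane).

0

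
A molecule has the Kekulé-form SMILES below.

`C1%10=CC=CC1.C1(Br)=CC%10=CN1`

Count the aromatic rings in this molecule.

The SMILES encodes a five-membered carbon ring with two conjugated C=C double bonds and one sp³ carbon; a five-membered ring of four carbons and one nitrogen bearing a hydrogen, with two C=C double bonds.
The 5-membered ring has one sp³ carbon, so it is not fully conjugated — not aromatic (cyclopentadiene).
The 5-membered ring with one N–H is fully conjugated (every ring atom contributes a p orbital); 2 ring double bonds (4 π electrons) plus a heteroatom lone pair (2) give 6 π electrons. Since 6 = 4n+2 (n=1), it is aromatic (pyrrole).
1 of the 2 rings is aromatic. Total: 1.

1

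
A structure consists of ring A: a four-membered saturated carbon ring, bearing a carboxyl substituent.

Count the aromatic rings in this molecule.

Ring A has only sp³ atoms, so it is not fully conjugated — not aromatic (cyclobutane).

0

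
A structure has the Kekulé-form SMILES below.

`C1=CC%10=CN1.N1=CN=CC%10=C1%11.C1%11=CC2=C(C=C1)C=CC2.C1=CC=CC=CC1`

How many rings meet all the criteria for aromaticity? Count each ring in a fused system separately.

The SMILES encodes a five-membered ring of four carbons and one nitrogen bearing a hydrogen, with two C=C double bonds; a six-membered ring with nitrogens at positions 1 and 3 and three alternating double bonds; a six-membered carbon ring with three alternating C=C double bonds, fused to a five-membered carbon ring containing one C=C double bond and one sp³ carbon; a seven-membered carbon ring with three C=C double bonds and one sp³ carbon.
The 5-membered ring with one N–H is planar and fully conjugated; 2 ring double bonds (4 π electrons) plus a heteroatom lone pair (2) give 6 π electrons. Since 6 = 4n+2 (n=1), it is aromatic (pyrrole).
The 6-membered ring with two nitrogens (1,3) has a continuous p-orbital overlap around the ring; 3 ring double bonds give 6 π electrons. Since 6 = 4n+2 (n=1), it is aromatic (pyrimidine).
The 6-membered ring is fully conjugated (every ring atom contributes a p orbital); 3 ring double bonds give 6 π electrons. That satisfies 4n+2 with n=1, so it is aromatic (benzene ring).
The 5-membered ring has one sp³ carbon, so it is not fully conjugated — not aromatic (cyclopentene ring).
The 7-membered ring has one sp³ carbon, so it is not fully conjugated — not aromatic (cycloheptatriene).
3 of the 5 rings are aromatic. Total: 3.

3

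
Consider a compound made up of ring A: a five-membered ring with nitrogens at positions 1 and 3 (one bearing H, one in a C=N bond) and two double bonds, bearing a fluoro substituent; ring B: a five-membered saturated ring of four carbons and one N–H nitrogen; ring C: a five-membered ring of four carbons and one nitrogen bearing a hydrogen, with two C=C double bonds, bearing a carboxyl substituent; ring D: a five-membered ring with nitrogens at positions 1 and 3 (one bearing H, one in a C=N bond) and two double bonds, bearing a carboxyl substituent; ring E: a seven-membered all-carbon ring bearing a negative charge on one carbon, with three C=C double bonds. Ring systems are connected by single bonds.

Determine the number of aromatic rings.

3

Ring A is fully conjugated (every ring atom contributes a p orbital); 2 ring double bonds (4 π electrons) plus a heteroatom lone pair (2) give 6 π electrons. That satisfies 4n+2 with n=1, so ring A is aromatic (imidazole).
Ring B has only sp³ atoms, so it is not fully conjugated — not aromatic (pyrrolidine).
Ring C has a continuous p-orbital overlap around the ring; 2 ring double bonds (4 π electrons) plus a heteroatom lone pair (2) give 6 π electrons. Since 6 = 4n+2 (n=1), ring C is aromatic (pyrrole).
Ring D is planar and fully conjugated; 2 ring double bonds (4 π electrons) plus a heteroatom lone pair (2) give 6 π electrons. 6 = 4(1)+2, so ring D is aromatic (imidazole).
Ring E has only sp² ring atoms; a planar conformation would have a fully conjugated π system of 8 electrons. But 8 = 4(2), which is 4n not 4n+2, so ring E is not aromatic (cycloheptatrienyl anion).
Aromatic: A, C, D. Total: 3.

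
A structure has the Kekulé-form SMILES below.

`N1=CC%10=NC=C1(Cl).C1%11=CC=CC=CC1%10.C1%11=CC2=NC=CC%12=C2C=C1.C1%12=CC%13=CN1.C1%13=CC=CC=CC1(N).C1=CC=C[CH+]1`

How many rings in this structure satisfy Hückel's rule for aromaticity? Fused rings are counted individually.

The SMILES encodes a six-membered ring with nitrogens at positions 1 and 4 and three alternating double bonds; a seven-membered carbon ring with three C=C double bonds and one sp³ carbon; two fused six-membered rings, each with three alternating double bonds; one ring is all carbon and the other has one ring nitrogen; a five-membered ring of four carbons and one nitrogen bearing a hydrogen, with two C=C double bonds; a seven-membered carbon ring with three C=C double bonds and one sp³ carbon; a five-membered all-carbon ring bearing a positive charge on one carbon, with two C=C double bonds.
The 6-membered ring with two nitrogens (1,4) is planar and fully conjugated; 3 ring double bonds give 6 π electrons. Since 6 = 4n+2 (n=1), it is aromatic (pyrazine).
The 7-membered ring has one sp³ carbon, so it is not fully conjugated — not aromatic (cycloheptatriene).
The fused 6/6-membered bicyclic (with one nitrogen) is a single π system with 10 sp² atoms and 10 π electrons from ring double bonds. 10 = 4(2)+2, so the system is aromatic and both rings count as aromatic (quinoline).
The 5-membered ring with one N–H is planar and fully conjugated; 2 ring double bonds (4 π electrons) plus a heteroatom lone pair (2) give 6 π electrons. 6 = 4(1)+2, so it is aromatic (pyrrole).
The second 7-membered ring has one sp³ carbon, so it is not fully conjugated — not aromatic (cycloheptatriene).
The 5-membered ring has only sp² ring atoms; a planar conformation would have a fully conjugated π system of 4 electrons. But 4 = 4(1), which is 4n not 4n+2, so it is not aromatic (cyclopentadienyl cation).
4 of the 7 rings are aromatic. Total: 4.

4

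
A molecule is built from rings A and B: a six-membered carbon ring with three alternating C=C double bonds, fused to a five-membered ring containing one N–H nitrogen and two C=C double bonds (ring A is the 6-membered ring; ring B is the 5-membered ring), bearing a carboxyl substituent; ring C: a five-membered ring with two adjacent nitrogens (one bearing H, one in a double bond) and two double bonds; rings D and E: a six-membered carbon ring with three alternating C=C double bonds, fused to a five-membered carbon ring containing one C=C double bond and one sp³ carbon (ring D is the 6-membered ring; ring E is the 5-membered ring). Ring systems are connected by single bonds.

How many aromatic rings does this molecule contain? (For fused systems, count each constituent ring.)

4

Rings A and B form a fused bicyclic system (with one N–H) with 9 sp² atoms and 10 π electrons from ring double bonds plus a heteroatom lone pair. 10 = 4(2)+2, so the system is aromatic and both rings count as aromatic (indole).
Ring C is planar and fully conjugated; 2 ring double bonds (4 π electrons) plus a heteroatom lone pair (2) give 6 π electrons. 6 = 4(1)+2, so ring C is aromatic (pyrazole).
Ring D has a continuous p-orbital overlap around the ring; 3 ring double bonds give 6 π electrons. Since 6 = 4n+2 (n=1), ring D is aromatic (benzene ring).
Ring E has one sp³ carbon, so it is not fully conjugated — not aromatic (cyclopentene ring).
Aromatic: A, B, C, D. Total: 4.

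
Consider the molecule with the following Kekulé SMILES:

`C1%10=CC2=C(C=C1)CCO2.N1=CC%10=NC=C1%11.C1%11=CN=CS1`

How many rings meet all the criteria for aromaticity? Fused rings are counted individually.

The SMILES encodes a six-membered carbon ring with three alternating C=C double bonds, fused to a five-membered ring containing one oxygen and two sp³ carbons; a six-membered ring with nitrogens at positions 1 and 4 and three alternating double bonds; a five-membered ring with a sulfur at position 1 and a nitrogen at position 3 (in a C=N bond), with two double bonds.
The 6-membered ring is fully conjugated (every ring atom contributes a p orbital); 3 ring double bonds give 6 π electrons. 6 = 4(1)+2, so it is aromatic (benzene ring).
The 5-membered ring with one oxygen has two sp³ carbons, so it is not fully conjugated — not aromatic (oxolane ring).
The 6-membered ring with two nitrogens (1,4) is fully conjugated (every ring atom contributes a p orbital); 3 ring double bonds give 6 π electrons. 6 = 4(1)+2, so it is aromatic (pyrazine).
The 5-membered ring with one sulfur and one =N– is fully conjugated (every ring atom contributes a p orbital); 2 ring double bonds (4 π electrons) plus a heteroatom lone pair (2) give 6 π electrons. Since 6 = 4n+2 (n=1), it is aromatic (thiazole).
3 of the 4 rings are aromatic. Total: 3.

3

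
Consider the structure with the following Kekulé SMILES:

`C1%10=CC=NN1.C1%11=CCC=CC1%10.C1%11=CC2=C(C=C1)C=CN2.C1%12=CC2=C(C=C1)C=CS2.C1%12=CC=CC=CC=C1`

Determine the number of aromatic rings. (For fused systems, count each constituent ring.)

5

The SMILES encodes a five-membered ring with two adjacent nitrogens (one bearing H, one in a double bond) and two double bonds; a six-membered carbon ring with two isolated C=C double bonds and two sp³ carbons; a six-membered carbon ring with three alternating C=C double bonds, fused to a five-membered ring containing one N–H nitrogen and two C=C double bonds; a six-membered carbon ring with three alternating C=C double bonds, fused to a five-membered ring containing one sulfur and two C=C double bonds; an eight-membered carbon ring with four alternating C=C double bonds.
The 5-membered ring with two adjacent nitrogens (one N–H, one =N–) has a continuous p-orbital overlap around the ring; 2 ring double bonds (4 π electrons) plus a heteroatom lone pair (2) give 6 π electrons. Since 6 = 4n+2 (n=1), it is aromatic (pyrazole).
The 6-membered ring has two sp³ carbons, so it is not fully conjugated — not aromatic (1,4-cyclohexadiene).
The fused 6/5-membered bicyclic (with one N–H) is a single π system with 9 sp² atoms and 10 π electrons from ring double bonds plus a heteroatom lone pair. 10 = 4(2)+2, so the system is aromatic and both rings count as aromatic (indole).
The fused 6/5-membered bicyclic (with one sulfur) is a single π system with 9 sp² atoms and 10 π electrons from ring double bonds plus a heteroatom lone pair. 10 = 4(2)+2, so the system is aromatic and both rings count as aromatic (benzothiophene).
The 8-membered ring has only sp² ring atoms; a planar conformation would have a fully conjugated π system of 8 electrons. But 8 = 4(2), which is 4n not 4n+2, so it is not aromatic (cyclooctatetraene) — cyclooctatetraene distorts into a non-planar tub to avoid antiaromaticity.
5 of the 7 rings are aromatic. Total: 5.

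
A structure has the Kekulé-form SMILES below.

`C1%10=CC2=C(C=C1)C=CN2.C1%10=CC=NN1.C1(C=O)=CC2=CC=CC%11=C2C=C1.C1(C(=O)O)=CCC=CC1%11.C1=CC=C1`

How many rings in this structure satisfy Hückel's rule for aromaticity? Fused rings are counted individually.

The SMILES encodes a six-membered carbon ring with three alternating C=C double bonds, fused to a five-membered ring containing one N–H nitrogen and two C=C double bonds; a five-membered ring with two adjacent nitrogens (one bearing H, one in a double bond) and two double bonds; two fused six-membered carbon rings, each with three alternating C=C double bonds; a six-membered carbon ring with two isolated C=C double bonds and two sp³ carbons; a four-membered carbon ring with two alternating C=C double bonds.
The fused 6/5-membered bicyclic (with one N–H) is a single π system with 9 sp² atoms and 10 π electrons from ring double bonds plus a heteroatom lone pair. 10 = 4(2)+2, so the system is aromatic and both rings count as aromatic (indole).
The 5-membered ring with two adjacent nitrogens (one N–H, one =N–) has a continuous p-orbital overlap around the ring; 2 ring double bonds (4 π electrons) plus a heteroatom lone pair (2) give 6 π electrons. That satisfies 4n+2 with n=1, so it is aromatic (pyrazole).
The fused 6/6-membered bicyclic is a single π system with 10 sp² atoms and 10 π electrons from ring double bonds. 10 = 4(2)+2, so the system is aromatic and both rings count as aromatic (naphthalene).
The 6-membered ring has two sp³ carbons, so it is not fully conjugated — not aromatic (1,4-cyclohexadiene).
The 4-membered ring has only sp² ring atoms; a planar conformation would have a fully conjugated π system of 4 electrons. But 4 = 4(1), which is 4n not 4n+2, so it is not aromatic (cyclobutadiene) — cyclobutadiene is antiaromatic and distorts to a rectangle.
5 of the 7 rings are aromatic. Total: 5.

5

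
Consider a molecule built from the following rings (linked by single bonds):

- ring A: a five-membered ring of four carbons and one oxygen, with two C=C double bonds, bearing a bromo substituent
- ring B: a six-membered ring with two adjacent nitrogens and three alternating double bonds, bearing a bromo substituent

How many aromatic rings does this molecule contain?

2

Ring A is fully conjugated (every ring atom contributes a p orbital); 2 ring double bonds (4 π electrons) plus a heteroatom lone pair (2) give 6 π electrons. That satisfies 4n+2 with n=1, so ring A is aromatic (furan).
Ring B has a continuous p-orbital overlap around the ring; 3 ring double bonds give 6 π electrons. That satisfies 4n+2 with n=1, so ring B is aromatic (pyridazine).
Aromatic: A, B. Total: 2.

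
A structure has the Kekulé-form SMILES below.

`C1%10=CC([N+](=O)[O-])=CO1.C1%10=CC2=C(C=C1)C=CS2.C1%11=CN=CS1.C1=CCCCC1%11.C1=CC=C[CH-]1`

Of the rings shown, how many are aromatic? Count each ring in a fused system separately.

The SMILES encodes a five-membered ring of four carbons and one oxygen, with two C=C double bonds; a six-membered carbon ring with three alternating C=C double bonds, fused to a five-membered ring containing one sulfur and two C=C double bonds; a five-membered ring with a sulfur at position 1 and a nitrogen at position 3 (in a C=N bond), with two double bonds; a six-membered carbon ring with one C=C double bond; a five-membered all-carbon ring bearing a negative charge on one carbon, with two C=C double bonds.
The 5-membered ring with one oxygen is fully conjugated (every ring atom contributes a p orbital); 2 ring double bonds (4 π electrons) plus a heteroatom lone pair (2) give 6 π electrons. Since 6 = 4n+2 (n=1), it is aromatic (furan).
The fused 6/5-membered bicyclic (with one sulfur) is a single π system with 9 sp² atoms and 10 π electrons from ring double bonds plus a heteroatom lone pair. 10 = 4(2)+2, so the system is aromatic and both rings count as aromatic (benzothiophene).
The 5-membered ring with one sulfur and one =N– is fully conjugated (every ring atom contributes a p orbital); 2 ring double bonds (4 π electrons) plus a heteroatom lone pair (2) give 6 π electrons. That satisfies 4n+2 with n=1, so it is aromatic (thiazole).
The 6-membered ring has four sp³ carbons, so it is not fully conjugated — not aromatic (cyclohexene).
The 5-membered ring is planar and fully conjugated; 2 ring double bonds (4 π electrons) plus the carbanion lone pair (2) give 6 π electrons. That satisfies 4n+2 with n=1, so it is aromatic (cyclopentadienyl anion).
5 of the 6 rings are aromatic. Total: 5.

5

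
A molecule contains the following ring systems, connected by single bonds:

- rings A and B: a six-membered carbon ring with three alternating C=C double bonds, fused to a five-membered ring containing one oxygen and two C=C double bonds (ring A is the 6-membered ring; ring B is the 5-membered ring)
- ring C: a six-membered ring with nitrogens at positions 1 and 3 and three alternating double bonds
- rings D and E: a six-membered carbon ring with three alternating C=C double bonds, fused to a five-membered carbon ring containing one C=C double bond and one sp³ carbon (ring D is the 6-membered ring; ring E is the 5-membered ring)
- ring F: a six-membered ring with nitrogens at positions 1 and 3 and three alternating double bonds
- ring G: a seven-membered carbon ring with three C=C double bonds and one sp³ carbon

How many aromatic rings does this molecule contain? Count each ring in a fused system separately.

5

Rings A and B form a fused bicyclic system (with one oxygen) with 9 sp² atoms and 10 π electrons from ring double bonds plus a heteroatom lone pair. 10 = 4(2)+2, so the system is aromatic and both rings count as aromatic (benzofuran).
Ring C is planar and fully conjugated; 3 ring double bonds give 6 π electrons. 6 = 4(1)+2, so ring C is aromatic (pyrimidine).
Ring D is fully conjugated (every ring atom contributes a p orbital); 3 ring double bonds give 6 π electrons. Since 6 = 4n+2 (n=1), ring D is aromatic (benzene ring).
Ring E has one sp³ carbon, so it is not fully conjugated — not aromatic (cyclopentene ring).
Ring F has a continuous p-orbital overlap around the ring; 3 ring double bonds give 6 π electrons. 6 = 4(1)+2, so ring F is aromatic (pyrimidine).
Ring G has one sp³ carbon, so it is not fully conjugated — not aromatic (cycloheptatriene).
Aromatic: A, B, C, D, F. Total: 5.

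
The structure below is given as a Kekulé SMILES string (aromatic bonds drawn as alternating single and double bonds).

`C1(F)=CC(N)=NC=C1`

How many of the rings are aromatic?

1

The SMILES encodes a six-membered ring of five carbons and one nitrogen with three alternating double bonds.
The 6-membered ring with one nitrogen is planar and fully conjugated; 3 ring double bonds give 6 π electrons. 6 = 4(1)+2, so it is aromatic (pyridine).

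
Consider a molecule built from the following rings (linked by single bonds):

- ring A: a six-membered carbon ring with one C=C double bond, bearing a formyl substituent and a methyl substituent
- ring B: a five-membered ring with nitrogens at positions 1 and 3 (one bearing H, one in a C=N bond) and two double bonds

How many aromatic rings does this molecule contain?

1

Ring A has four sp³ carbons, so it is not fully conjugated — not aromatic (cyclohexene).
Ring B is fully conjugated (every ring atom contributes a p orbital); 2 ring double bonds (4 π electrons) plus a heteroatom lone pair (2) give 6 π electrons. That satisfies 4n+2 with n=1, so ring B is aromatic (imidazole).
Aromatic: B. Total: 1.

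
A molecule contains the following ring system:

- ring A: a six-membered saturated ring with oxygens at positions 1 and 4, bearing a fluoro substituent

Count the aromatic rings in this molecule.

Ring A has only sp³ atoms, so it is not fully conjugated — not aromatic (1,4-dioxane).

0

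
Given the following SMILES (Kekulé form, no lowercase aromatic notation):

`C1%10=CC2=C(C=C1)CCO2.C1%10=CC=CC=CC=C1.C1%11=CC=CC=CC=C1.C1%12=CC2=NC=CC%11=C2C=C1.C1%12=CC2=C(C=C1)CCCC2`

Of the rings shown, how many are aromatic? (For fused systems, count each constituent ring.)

4

The SMILES encodes a six-membered carbon ring with three alternating C=C double bonds, fused to a five-membered ring containing one oxygen and two sp³ carbons; an eight-membered carbon ring with four alternating C=C double bonds; an eight-membered carbon ring with four alternating C=C double bonds; two fused six-membered rings, each with three alternating double bonds; one ring is all carbon and the other has one ring nitrogen; a six-membered carbon ring with three alternating C=C double bonds, fused to a saturated six-membered carbon ring.
The 6-membered ring is fully conjugated (every ring atom contributes a p orbital); 3 ring double bonds give 6 π electrons. 6 = 4(1)+2, so it is aromatic (benzene ring).
The 5-membered ring with one oxygen has two sp³ carbons, so it is not fully conjugated — not aromatic (oxolane ring).
The 8-membered ring has only sp² ring atoms; a planar conformation would have a fully conjugated π system of 8 electrons. But 8 = 4(2), which is 4n not 4n+2, so it is not aromatic (cyclooctatetraene) — cyclooctatetraene distorts into a non-planar tub to avoid antiaromaticity.
The second 8-membered ring has only sp² ring atoms; a planar conformation would have a fully conjugated π system of 8 electrons. But 8 = 4(2), which is 4n not 4n+2, so it is not aromatic (cyclooctatetraene) — cyclooctatetraene distorts into a non-planar tub to avoid antiaromaticity.
The fused 6/6-membered bicyclic (with one nitrogen) is a single π system with 10 sp² atoms and 10 π electrons from ring double bonds. 10 = 4(2)+2, so the system is aromatic and both rings count as aromatic (quinoline).
The second 6-membered ring is fully conjugated (every ring atom contributes a p orbital); 3 ring double bonds give 6 π electrons. That satisfies 4n+2 with n=1, so it is aromatic (benzene ring).
The third 6-membered ring has four sp³ carbons, so it is not fully conjugated — not aromatic (cyclohexane ring).
4 of the 8 rings are aromatic. Total: 4.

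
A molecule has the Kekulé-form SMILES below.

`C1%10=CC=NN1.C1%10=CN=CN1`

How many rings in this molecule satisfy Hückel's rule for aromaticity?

The SMILES encodes a five-membered ring with two adjacent nitrogens (one bearing H, one in a double bond) and two double bonds; a five-membered ring with nitrogens at positions 1 and 3 (one bearing H, one in a C=N bond) and two double bonds.
The 5-membered ring with two adjacent nitrogens (one N–H, one =N–) is fully conjugated (every ring atom contributes a p orbital); 2 ring double bonds (4 π electrons) plus a heteroatom lone pair (2) give 6 π electrons. 6 = 4(1)+2, so it is aromatic (pyrazole).
The 5-membered ring with two nitrogens (one N–H, one =N–) is planar and fully conjugated; 2 ring double bonds (4 π electrons) plus a heteroatom lone pair (2) give 6 π electrons. That satisfies 4n+2 with n=1, so it is aromatic (imidazole).
2 of the 2 rings are aromatic. Total: 2.

2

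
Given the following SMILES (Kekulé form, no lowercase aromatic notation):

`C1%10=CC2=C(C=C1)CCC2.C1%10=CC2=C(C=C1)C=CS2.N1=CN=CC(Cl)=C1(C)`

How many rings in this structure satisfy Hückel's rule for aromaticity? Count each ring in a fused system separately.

The SMILES encodes a six-membered carbon ring with three alternating C=C double bonds, fused to a saturated five-membered carbon ring; a six-membered carbon ring with three alternating C=C double bonds, fused to a five-membered ring containing one sulfur and two C=C double bonds; a six-membered ring with nitrogens at positions 1 and 3 and three alternating double bonds.
The 6-membered ring is fully conjugated (every ring atom contributes a p orbital); 3 ring double bonds give 6 π electrons. That satisfies 4n+2 with n=1, so it is aromatic (benzene ring).
The 5-membered ring has three sp³ carbons, so it is not fully conjugated — not aromatic (cyclopentane ring).
The fused 6/5-membered bicyclic (with one sulfur) is a single π system with 9 sp² atoms and 10 π electrons from ring double bonds plus a heteroatom lone pair. 10 = 4(2)+2, so the system is aromatic and both rings count as aromatic (benzothiophene).
The 6-membered ring with two nitrogens (1,3) is planar and fully conjugated; 3 ring double bonds give 6 π electrons. 6 = 4(1)+2, so it is aromatic (pyrimidine).
4 of the 5 rings are aromatic. Total: 4.

4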